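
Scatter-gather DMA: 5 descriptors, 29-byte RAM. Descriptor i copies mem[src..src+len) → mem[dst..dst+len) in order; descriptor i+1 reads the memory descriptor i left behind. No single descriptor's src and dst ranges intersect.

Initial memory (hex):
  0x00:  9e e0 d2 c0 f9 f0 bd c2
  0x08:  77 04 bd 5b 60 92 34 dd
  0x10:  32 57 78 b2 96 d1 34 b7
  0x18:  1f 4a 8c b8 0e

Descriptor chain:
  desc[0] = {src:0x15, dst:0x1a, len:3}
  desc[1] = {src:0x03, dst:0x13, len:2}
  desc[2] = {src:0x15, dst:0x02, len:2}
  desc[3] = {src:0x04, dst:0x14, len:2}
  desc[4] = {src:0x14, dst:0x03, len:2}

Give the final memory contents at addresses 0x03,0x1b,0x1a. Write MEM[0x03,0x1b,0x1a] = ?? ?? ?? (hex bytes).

D0: mem[0x1a..0x1c] <- [d1 34 b7]
D1: mem[0x13..0x14] <- [c0 f9]
D2: mem[0x02..0x03] <- [d1 34]
D3: mem[0x14..0x15] <- [f9 f0]
D4: mem[0x03..0x04] <- [f9 f0]
query mem[0x03]=0xf9, mem[0x1b]=0x34, mem[0x1a]=0xd1

MEM[0x03,0x1b,0x1a] = f9 34 d1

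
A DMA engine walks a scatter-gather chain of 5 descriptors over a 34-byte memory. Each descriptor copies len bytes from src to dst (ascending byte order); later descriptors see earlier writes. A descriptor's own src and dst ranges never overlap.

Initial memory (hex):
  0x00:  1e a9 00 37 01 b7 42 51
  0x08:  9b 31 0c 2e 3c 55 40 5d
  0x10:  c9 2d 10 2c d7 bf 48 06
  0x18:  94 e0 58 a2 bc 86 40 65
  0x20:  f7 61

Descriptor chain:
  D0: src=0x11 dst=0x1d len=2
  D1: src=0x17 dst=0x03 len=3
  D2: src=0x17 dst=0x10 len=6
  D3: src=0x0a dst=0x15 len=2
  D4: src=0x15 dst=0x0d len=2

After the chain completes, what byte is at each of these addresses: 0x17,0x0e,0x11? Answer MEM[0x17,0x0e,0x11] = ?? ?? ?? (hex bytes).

[0] 0x11->0x1d len=2 : 2d 10
[1] 0x17->0x03 len=3 : 06 94 e0
[2] 0x17->0x10 len=6 : 06 94 e0 58 a2 bc
[3] 0x0a->0x15 len=2 : 0c 2e
[4] 0x15->0x0d len=2 : 0c 2e
query mem[0x17]=0x06, mem[0x0e]=0x2e, mem[0x11]=0x94

MEM[0x17,0x0e,0x11] = 06 2e 94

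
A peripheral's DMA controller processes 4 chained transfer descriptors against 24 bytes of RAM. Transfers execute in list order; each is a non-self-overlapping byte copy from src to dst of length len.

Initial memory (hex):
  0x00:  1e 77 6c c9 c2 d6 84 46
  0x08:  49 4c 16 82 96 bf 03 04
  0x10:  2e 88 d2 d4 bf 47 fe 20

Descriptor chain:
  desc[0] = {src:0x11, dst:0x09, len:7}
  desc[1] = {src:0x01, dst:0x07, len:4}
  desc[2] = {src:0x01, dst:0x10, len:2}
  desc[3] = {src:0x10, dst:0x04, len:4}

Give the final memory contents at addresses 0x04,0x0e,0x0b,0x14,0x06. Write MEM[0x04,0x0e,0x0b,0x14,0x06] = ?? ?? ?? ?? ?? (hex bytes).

  after D0: wrote 7B at 0x09 = 88d2d4bf47fe20
  after D1: wrote 4B at 0x07 = 776cc9c2
  after D2: wrote 2B at 0x10 = 776c
  after D3: wrote 4B at 0x04 = 776cd2d4
query mem[0x04]=0x77, mem[0x0e]=0xfe, mem[0x0b]=0xd4, mem[0x14]=0xbf, mem[0x06]=0xd2

MEM[0x04,0x0e,0x0b,0x14,0x06] = 77 fe d4 bf d2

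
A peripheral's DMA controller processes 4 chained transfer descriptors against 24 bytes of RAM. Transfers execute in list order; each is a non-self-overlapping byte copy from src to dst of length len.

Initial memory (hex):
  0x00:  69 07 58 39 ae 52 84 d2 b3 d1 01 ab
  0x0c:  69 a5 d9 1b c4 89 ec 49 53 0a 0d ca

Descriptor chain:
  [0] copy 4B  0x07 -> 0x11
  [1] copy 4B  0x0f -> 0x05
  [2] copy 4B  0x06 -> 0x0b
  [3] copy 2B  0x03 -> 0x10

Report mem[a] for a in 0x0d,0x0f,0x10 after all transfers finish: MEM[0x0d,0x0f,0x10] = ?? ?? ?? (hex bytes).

  after D0: wrote 4B at 0x11 = d2b3d101
  after D1: wrote 4B at 0x05 = 1bc4d2b3
  after D2: wrote 4B at 0x0b = c4d2b3d1
  after D3: wrote 2B at 0x10 = 39ae
query mem[0x0d]=0xb3, mem[0x0f]=0x1b, mem[0x10]=0x39

MEM[0x0d,0x0f,0x10] = b3 1b 39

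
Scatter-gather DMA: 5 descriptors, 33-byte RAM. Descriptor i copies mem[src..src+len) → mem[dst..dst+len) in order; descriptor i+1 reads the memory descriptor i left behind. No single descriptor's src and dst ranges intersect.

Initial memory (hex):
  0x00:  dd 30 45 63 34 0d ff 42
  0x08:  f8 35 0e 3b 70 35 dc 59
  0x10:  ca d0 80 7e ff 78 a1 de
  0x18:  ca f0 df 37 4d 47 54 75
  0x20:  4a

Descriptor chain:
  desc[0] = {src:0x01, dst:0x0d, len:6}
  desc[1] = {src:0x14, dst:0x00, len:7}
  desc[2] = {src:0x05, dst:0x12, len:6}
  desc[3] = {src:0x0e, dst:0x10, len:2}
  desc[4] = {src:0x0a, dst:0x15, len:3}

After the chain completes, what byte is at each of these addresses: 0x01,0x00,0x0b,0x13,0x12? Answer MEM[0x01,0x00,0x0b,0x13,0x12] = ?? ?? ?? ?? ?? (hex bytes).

  after D0: wrote 6B at 0x0d = 304563340dff
  after D1: wrote 7B at 0x00 = ff78a1decaf0df
  after D2: wrote 6B at 0x12 = f0df42f8350e
  after D3: wrote 2B at 0x10 = 4563
  after D4: wrote 3B at 0x15 = 0e3b70
query mem[0x01]=0x78, mem[0x00]=0xff, mem[0x0b]=0x3b, mem[0x13]=0xdf, mem[0x12]=0xf0

MEM[0x01,0x00,0x0b,0x13,0x12] = 78 ff 3b df f0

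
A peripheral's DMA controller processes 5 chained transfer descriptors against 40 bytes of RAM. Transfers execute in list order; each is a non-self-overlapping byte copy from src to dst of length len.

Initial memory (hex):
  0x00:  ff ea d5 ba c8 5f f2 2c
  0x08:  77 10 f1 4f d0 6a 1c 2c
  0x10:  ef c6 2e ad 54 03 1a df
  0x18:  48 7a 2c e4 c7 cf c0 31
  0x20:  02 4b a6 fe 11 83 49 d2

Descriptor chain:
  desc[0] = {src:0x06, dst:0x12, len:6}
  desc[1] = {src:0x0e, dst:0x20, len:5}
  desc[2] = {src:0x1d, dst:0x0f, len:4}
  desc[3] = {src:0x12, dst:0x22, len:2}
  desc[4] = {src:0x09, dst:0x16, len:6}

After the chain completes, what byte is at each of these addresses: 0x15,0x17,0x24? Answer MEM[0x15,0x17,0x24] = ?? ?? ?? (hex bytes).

MEM[0x15,0x17,0x24] = 10 f1 f2

D0: mem[0x12..0x17] <- [f2 2c 77 10 f1 4f]
D1: mem[0x20..0x24] <- [1c 2c ef c6 f2]
D2: mem[0x0f..0x12] <- [cf c0 31 1c]
D3: mem[0x22..0x23] <- [1c 2c]
D4: mem[0x16..0x1b] <- [10 f1 4f d0 6a 1c]
query mem[0x15]=0x10, mem[0x17]=0xf1, mem[0x24]=0xf2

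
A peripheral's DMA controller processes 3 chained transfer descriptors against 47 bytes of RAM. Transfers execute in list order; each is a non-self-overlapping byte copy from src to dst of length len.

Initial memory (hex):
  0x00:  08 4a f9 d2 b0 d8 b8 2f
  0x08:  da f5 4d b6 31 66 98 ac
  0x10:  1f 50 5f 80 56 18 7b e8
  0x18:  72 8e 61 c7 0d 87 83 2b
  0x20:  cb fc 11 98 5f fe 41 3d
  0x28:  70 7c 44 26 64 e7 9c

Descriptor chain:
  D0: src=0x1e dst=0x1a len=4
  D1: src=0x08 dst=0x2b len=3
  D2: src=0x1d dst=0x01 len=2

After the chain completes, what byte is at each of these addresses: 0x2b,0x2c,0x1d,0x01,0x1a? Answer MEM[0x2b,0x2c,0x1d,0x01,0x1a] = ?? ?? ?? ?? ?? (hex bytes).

#0 dst[0x1a+4] := {0x83,0x2b,0xcb,0xfc}
#1 dst[0x2b+3] := {0xda,0xf5,0x4d}
#2 dst[0x01+2] := {0xfc,0x83}
query mem[0x2b]=0xda, mem[0x2c]=0xf5, mem[0x1d]=0xfc, mem[0x01]=0xfc, mem[0x1a]=0x83

MEM[0x2b,0x2c,0x1d,0x01,0x1a] = da f5 fc fc 83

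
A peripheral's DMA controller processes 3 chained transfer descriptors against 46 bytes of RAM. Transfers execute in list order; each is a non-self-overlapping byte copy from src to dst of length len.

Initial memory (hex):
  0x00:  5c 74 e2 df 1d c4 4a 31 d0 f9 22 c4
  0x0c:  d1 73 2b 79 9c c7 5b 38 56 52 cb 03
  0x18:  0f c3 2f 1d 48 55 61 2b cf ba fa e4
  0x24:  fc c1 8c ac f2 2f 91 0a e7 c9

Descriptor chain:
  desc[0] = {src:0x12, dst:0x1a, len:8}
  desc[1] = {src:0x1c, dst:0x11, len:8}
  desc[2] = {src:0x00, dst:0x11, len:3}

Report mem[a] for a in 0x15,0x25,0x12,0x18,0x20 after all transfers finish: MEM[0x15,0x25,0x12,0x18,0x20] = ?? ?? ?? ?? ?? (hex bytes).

MEM[0x15,0x25,0x12,0x18,0x20] = 0f c1 74 e4 0f

  after D0: wrote 8B at 0x1a = 5b385652cb030fc3
  after D1: wrote 8B at 0x11 = 5652cb030fc3fae4
  after D2: wrote 3B at 0x11 = 5c74e2
query mem[0x15]=0x0f, mem[0x25]=0xc1, mem[0x12]=0x74, mem[0x18]=0xe4, mem[0x20]=0x0f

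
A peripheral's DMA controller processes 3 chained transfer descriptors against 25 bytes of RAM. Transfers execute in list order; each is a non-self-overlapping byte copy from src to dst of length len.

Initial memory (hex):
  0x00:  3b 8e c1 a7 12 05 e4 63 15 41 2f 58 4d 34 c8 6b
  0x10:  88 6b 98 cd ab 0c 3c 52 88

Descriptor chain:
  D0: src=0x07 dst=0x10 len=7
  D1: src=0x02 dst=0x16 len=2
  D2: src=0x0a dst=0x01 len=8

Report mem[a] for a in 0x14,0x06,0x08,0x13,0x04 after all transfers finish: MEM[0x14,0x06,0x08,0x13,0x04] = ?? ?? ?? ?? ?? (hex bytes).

#0 dst[0x10+7] := {0x63,0x15,0x41,0x2f,0x58,0x4d,0x34}
#1 dst[0x16+2] := {0xc1,0xa7}
#2 dst[0x01+8] := {0x2f,0x58,0x4d,0x34,0xc8,0x6b,0x63,0x15}
query mem[0x14]=0x58, mem[0x06]=0x6b, mem[0x08]=0x15, mem[0x13]=0x2f, mem[0x04]=0x34

MEM[0x14,0x06,0x08,0x13,0x04] = 58 6b 15 2f 34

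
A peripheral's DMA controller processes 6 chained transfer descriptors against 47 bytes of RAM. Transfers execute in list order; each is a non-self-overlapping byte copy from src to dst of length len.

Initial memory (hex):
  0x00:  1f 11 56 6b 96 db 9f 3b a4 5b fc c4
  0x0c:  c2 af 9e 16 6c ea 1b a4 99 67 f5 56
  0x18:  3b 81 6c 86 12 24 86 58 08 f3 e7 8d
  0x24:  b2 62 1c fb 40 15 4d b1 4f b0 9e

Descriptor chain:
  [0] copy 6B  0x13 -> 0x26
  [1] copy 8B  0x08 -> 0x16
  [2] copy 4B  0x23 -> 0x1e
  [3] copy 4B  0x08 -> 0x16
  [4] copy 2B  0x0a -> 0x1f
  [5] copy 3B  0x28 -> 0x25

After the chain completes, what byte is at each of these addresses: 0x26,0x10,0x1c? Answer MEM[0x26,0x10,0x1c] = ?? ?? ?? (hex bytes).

#0 dst[0x26+6] := {0xa4,0x99,0x67,0xf5,0x56,0x3b}
#1 dst[0x16+8] := {0xa4,0x5b,0xfc,0xc4,0xc2,0xaf,0x9e,0x16}
#2 dst[0x1e+4] := {0x8d,0xb2,0x62,0xa4}
#3 dst[0x16+4] := {0xa4,0x5b,0xfc,0xc4}
#4 dst[0x1f+2] := {0xfc,0xc4}
#5 dst[0x25+3] := {0x67,0xf5,0x56}
query mem[0x26]=0xf5, mem[0x10]=0x6c, mem[0x1c]=0x9e

MEM[0x26,0x10,0x1c] = f5 6c 9e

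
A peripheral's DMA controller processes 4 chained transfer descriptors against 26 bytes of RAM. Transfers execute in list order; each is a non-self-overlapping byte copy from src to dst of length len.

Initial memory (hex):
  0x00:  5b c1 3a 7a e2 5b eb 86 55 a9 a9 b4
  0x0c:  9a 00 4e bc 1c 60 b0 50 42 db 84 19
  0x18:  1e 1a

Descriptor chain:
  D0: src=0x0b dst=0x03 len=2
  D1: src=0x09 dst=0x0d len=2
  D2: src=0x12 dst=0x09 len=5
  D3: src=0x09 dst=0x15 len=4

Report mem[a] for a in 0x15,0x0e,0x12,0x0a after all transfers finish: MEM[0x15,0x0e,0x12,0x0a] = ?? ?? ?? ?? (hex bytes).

MEM[0x15,0x0e,0x12,0x0a] = b0 a9 b0 50

  after D0: wrote 2B at 0x03 = b49a
  after D1: wrote 2B at 0x0d = a9a9
  after D2: wrote 5B at 0x09 = b05042db84
  after D3: wrote 4B at 0x15 = b05042db
query mem[0x15]=0xb0, mem[0x0e]=0xa9, mem[0x12]=0xb0, mem[0x0a]=0x50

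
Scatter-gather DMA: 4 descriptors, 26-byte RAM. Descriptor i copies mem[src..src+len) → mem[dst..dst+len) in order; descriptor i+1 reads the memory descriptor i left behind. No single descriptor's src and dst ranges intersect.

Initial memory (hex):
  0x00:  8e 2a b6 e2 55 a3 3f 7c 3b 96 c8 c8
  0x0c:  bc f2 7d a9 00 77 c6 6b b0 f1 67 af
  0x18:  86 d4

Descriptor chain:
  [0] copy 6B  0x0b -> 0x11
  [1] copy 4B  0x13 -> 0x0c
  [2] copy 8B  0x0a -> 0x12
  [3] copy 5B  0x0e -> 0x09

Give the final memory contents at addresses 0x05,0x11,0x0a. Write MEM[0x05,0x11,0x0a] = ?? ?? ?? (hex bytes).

D0: mem[0x11..0x16] <- [c8 bc f2 7d a9 00]
D1: mem[0x0c..0x0f] <- [f2 7d a9 00]
D2: mem[0x12..0x19] <- [c8 c8 f2 7d a9 00 00 c8]
D3: mem[0x09..0x0d] <- [a9 00 00 c8 c8]
query mem[0x05]=0xa3, mem[0x11]=0xc8, mem[0x0a]=0x00

MEM[0x05,0x11,0x0a] = a3 c8 00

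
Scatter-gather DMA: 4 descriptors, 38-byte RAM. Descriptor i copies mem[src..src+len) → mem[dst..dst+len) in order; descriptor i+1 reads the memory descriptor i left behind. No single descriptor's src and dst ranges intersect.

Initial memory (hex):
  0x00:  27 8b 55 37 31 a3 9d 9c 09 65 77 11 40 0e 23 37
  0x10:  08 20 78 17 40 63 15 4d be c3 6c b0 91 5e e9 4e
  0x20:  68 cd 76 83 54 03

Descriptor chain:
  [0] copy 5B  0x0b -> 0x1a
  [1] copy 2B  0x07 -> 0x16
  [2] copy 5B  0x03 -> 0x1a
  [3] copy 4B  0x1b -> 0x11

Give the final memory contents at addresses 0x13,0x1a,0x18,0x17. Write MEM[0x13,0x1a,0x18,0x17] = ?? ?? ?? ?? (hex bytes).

MEM[0x13,0x1a,0x18,0x17] = 9d 37 be 09

#0 dst[0x1a+5] := {0x11,0x40,0x0e,0x23,0x37}
#1 dst[0x16+2] := {0x9c,0x09}
#2 dst[0x1a+5] := {0x37,0x31,0xa3,0x9d,0x9c}
#3 dst[0x11+4] := {0x31,0xa3,0x9d,0x9c}
query mem[0x13]=0x9d, mem[0x1a]=0x37, mem[0x18]=0xbe, mem[0x17]=0x09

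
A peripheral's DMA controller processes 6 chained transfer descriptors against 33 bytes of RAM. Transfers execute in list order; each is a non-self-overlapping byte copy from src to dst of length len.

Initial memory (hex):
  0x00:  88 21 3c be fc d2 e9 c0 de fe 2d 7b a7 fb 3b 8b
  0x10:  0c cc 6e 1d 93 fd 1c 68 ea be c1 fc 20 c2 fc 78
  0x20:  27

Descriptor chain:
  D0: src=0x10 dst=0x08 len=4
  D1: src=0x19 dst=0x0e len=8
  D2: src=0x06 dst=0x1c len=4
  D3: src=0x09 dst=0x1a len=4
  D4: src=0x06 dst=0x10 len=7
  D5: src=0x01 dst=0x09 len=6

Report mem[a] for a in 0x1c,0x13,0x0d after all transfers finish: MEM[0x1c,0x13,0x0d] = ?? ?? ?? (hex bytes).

MEM[0x1c,0x13,0x0d] = 1d cc d2

  after D0: wrote 4B at 0x08 = 0ccc6e1d
  after D1: wrote 8B at 0x0e = bec1fc20c2fc7827
  after D2: wrote 4B at 0x1c = e9c00ccc
  after D3: wrote 4B at 0x1a = cc6e1da7
  after D4: wrote 7B at 0x10 = e9c00ccc6e1da7
  after D5: wrote 6B at 0x09 = 213cbefcd2e9
query mem[0x1c]=0x1d, mem[0x13]=0xcc, mem[0x0d]=0xd2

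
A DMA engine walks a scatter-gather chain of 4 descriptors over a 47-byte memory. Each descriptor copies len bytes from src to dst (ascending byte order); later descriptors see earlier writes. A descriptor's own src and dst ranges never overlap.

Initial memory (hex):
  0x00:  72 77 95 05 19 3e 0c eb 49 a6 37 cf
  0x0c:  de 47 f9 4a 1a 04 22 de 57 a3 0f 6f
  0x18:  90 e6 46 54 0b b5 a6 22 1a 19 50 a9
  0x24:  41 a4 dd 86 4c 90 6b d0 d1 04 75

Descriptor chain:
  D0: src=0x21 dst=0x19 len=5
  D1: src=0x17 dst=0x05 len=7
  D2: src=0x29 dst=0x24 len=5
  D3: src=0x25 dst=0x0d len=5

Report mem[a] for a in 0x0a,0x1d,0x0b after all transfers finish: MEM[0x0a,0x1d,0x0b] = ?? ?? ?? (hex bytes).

D0: mem[0x19..0x1d] <- [19 50 a9 41 a4]
D1: mem[0x05..0x0b] <- [6f 90 19 50 a9 41 a4]
D2: mem[0x24..0x28] <- [90 6b d0 d1 04]
D3: mem[0x0d..0x11] <- [6b d0 d1 04 90]
query mem[0x0a]=0x41, mem[0x1d]=0xa4, mem[0x0b]=0xa4

MEM[0x0a,0x1d,0x0b] = 41 a4 a4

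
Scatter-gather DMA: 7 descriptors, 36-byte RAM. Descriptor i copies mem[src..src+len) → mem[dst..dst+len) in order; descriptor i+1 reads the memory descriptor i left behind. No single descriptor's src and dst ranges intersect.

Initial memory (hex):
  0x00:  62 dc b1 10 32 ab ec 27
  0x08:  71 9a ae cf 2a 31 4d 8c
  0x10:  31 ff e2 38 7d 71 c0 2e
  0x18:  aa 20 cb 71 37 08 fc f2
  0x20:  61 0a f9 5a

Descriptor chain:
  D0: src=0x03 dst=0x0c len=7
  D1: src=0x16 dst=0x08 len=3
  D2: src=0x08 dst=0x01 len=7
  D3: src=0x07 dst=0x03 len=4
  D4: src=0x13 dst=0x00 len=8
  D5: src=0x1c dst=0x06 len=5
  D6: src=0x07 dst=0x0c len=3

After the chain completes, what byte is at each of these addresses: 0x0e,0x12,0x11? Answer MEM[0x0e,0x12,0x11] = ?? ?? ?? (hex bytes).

MEM[0x0e,0x12,0x11] = f2 9a 71

  after D0: wrote 7B at 0x0c = 1032abec27719a
  after D1: wrote 3B at 0x08 = c02eaa
  after D2: wrote 7B at 0x01 = c02eaacf1032ab
  after D3: wrote 4B at 0x03 = abc02eaa
  after D4: wrote 8B at 0x00 = 387d71c02eaa20cb
  after D5: wrote 5B at 0x06 = 3708fcf261
  after D6: wrote 3B at 0x0c = 08fcf2
query mem[0x0e]=0xf2, mem[0x12]=0x9a, mem[0x11]=0x71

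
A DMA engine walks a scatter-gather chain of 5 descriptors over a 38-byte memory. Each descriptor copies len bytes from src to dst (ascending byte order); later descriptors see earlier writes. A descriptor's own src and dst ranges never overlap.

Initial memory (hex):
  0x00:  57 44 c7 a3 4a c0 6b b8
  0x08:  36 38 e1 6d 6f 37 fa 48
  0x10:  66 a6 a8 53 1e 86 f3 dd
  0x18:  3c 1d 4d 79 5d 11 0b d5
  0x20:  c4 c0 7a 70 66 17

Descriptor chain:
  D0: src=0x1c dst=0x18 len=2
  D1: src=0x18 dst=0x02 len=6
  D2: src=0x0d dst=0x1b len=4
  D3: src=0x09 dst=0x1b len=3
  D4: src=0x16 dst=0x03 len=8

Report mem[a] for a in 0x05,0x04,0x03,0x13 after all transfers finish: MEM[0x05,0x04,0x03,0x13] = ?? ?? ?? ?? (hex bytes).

D0: mem[0x18..0x19] <- [5d 11]
D1: mem[0x02..0x07] <- [5d 11 4d 79 5d 11]
D2: mem[0x1b..0x1e] <- [37 fa 48 66]
D3: mem[0x1b..0x1d] <- [38 e1 6d]
D4: mem[0x03..0x0a] <- [f3 dd 5d 11 4d 38 e1 6d]
query mem[0x05]=0x5d, mem[0x04]=0xdd, mem[0x03]=0xf3, mem[0x13]=0x53

MEM[0x05,0x04,0x03,0x13] = 5d dd f3 53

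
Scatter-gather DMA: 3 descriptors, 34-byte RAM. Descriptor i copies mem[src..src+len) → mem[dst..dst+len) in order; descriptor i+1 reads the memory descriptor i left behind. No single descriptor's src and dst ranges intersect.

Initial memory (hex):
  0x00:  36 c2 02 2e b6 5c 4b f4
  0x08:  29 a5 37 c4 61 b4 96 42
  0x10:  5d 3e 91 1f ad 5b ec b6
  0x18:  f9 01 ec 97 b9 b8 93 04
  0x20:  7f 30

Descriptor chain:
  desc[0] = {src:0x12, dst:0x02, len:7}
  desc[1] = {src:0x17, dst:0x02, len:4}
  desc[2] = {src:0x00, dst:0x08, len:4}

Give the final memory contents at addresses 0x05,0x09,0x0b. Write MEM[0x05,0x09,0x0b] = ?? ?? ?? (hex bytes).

#0 dst[0x02+7] := {0x91,0x1f,0xad,0x5b,0xec,0xb6,0xf9}
#1 dst[0x02+4] := {0xb6,0xf9,0x01,0xec}
#2 dst[0x08+4] := {0x36,0xc2,0xb6,0xf9}
query mem[0x05]=0xec, mem[0x09]=0xc2, mem[0x0b]=0xf9

MEM[0x05,0x09,0x0b] = ec c2 f9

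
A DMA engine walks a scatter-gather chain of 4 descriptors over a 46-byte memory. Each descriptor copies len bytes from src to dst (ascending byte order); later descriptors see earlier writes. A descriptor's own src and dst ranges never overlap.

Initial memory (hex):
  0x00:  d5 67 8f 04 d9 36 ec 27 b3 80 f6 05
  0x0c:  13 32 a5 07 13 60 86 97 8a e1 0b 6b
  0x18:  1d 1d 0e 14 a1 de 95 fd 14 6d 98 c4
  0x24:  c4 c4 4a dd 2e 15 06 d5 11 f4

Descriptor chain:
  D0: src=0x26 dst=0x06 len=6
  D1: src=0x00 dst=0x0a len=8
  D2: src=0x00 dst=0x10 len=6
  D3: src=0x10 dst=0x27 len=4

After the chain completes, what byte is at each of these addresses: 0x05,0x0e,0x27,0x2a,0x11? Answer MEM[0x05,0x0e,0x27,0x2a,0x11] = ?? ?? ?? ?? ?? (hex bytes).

  after D0: wrote 6B at 0x06 = 4add2e1506d5
  after D1: wrote 8B at 0x0a = d5678f04d9364add
  after D2: wrote 6B at 0x10 = d5678f04d936
  after D3: wrote 4B at 0x27 = d5678f04
query mem[0x05]=0x36, mem[0x0e]=0xd9, mem[0x27]=0xd5, mem[0x2a]=0x04, mem[0x11]=0x67

MEM[0x05,0x0e,0x27,0x2a,0x11] = 36 d9 d5 04 67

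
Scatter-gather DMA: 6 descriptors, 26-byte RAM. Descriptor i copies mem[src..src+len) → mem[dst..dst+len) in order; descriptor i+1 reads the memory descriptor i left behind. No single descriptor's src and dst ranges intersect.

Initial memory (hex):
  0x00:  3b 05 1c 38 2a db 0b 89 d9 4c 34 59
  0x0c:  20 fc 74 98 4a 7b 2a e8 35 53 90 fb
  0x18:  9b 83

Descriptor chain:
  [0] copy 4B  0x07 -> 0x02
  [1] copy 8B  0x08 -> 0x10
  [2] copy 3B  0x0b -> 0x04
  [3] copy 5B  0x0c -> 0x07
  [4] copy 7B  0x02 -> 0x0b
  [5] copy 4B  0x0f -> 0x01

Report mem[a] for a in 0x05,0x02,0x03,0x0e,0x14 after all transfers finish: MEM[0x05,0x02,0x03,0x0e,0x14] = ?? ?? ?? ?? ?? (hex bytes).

MEM[0x05,0x02,0x03,0x0e,0x14] = 20 20 fc 20 20

#0 dst[0x02+4] := {0x89,0xd9,0x4c,0x34}
#1 dst[0x10+8] := {0xd9,0x4c,0x34,0x59,0x20,0xfc,0x74,0x98}
#2 dst[0x04+3] := {0x59,0x20,0xfc}
#3 dst[0x07+5] := {0x20,0xfc,0x74,0x98,0xd9}
#4 dst[0x0b+7] := {0x89,0xd9,0x59,0x20,0xfc,0x20,0xfc}
#5 dst[0x01+4] := {0xfc,0x20,0xfc,0x34}
query mem[0x05]=0x20, mem[0x02]=0x20, mem[0x03]=0xfc, mem[0x0e]=0x20, mem[0x14]=0x20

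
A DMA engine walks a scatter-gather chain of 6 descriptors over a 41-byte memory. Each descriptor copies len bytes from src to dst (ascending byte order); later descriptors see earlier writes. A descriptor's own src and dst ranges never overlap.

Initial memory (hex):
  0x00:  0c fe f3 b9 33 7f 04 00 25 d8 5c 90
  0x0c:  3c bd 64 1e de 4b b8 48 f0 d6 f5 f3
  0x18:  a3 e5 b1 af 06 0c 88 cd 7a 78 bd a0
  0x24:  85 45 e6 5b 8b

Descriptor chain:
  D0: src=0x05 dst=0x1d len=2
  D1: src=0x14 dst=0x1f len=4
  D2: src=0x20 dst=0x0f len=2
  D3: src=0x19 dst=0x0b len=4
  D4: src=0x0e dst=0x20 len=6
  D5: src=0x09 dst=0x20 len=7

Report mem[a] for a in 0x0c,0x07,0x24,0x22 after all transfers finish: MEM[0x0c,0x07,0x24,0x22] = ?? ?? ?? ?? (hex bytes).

[0] 0x05->0x1d len=2 : 7f 04
[1] 0x14->0x1f len=4 : f0 d6 f5 f3
[2] 0x20->0x0f len=2 : d6 f5
[3] 0x19->0x0b len=4 : e5 b1 af 06
[4] 0x0e->0x20 len=6 : 06 d6 f5 4b b8 48
[5] 0x09->0x20 len=7 : d8 5c e5 b1 af 06 d6
query mem[0x0c]=0xb1, mem[0x07]=0x00, mem[0x24]=0xaf, mem[0x22]=0xe5

MEM[0x0c,0x07,0x24,0x22] = b1 00 af e5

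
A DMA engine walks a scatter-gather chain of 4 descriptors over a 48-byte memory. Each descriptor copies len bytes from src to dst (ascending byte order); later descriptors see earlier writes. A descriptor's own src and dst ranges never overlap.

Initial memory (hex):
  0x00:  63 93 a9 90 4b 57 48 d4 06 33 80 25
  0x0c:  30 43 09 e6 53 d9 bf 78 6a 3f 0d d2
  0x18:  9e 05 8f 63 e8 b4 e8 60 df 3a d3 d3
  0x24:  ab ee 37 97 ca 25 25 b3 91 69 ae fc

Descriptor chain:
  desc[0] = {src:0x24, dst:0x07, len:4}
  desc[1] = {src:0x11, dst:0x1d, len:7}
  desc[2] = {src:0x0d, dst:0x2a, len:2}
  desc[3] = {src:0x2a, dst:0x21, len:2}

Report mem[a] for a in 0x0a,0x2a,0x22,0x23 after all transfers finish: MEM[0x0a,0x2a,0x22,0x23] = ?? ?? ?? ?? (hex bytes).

MEM[0x0a,0x2a,0x22,0x23] = 97 43 09 d2

  after D0: wrote 4B at 0x07 = abee3797
  after D1: wrote 7B at 0x1d = d9bf786a3f0dd2
  after D2: wrote 2B at 0x2a = 4309
  after D3: wrote 2B at 0x21 = 4309
query mem[0x0a]=0x97, mem[0x2a]=0x43, mem[0x22]=0x09, mem[0x23]=0xd2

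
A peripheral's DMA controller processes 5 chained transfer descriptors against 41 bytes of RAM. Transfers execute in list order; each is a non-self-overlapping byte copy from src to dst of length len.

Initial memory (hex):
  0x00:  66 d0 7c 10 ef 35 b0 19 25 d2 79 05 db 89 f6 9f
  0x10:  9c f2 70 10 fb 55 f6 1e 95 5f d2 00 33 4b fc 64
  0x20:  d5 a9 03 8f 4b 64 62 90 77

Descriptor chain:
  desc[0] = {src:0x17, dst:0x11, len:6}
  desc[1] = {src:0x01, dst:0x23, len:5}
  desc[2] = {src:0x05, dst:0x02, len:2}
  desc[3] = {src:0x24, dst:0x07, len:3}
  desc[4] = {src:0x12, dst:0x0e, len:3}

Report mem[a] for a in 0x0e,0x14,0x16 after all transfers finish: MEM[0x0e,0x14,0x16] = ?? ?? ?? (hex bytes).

MEM[0x0e,0x14,0x16] = 95 d2 33

#0 dst[0x11+6] := {0x1e,0x95,0x5f,0xd2,0x00,0x33}
#1 dst[0x23+5] := {0xd0,0x7c,0x10,0xef,0x35}
#2 dst[0x02+2] := {0x35,0xb0}
#3 dst[0x07+3] := {0x7c,0x10,0xef}
#4 dst[0x0e+3] := {0x95,0x5f,0xd2}
query mem[0x0e]=0x95, mem[0x14]=0xd2, mem[0x16]=0x33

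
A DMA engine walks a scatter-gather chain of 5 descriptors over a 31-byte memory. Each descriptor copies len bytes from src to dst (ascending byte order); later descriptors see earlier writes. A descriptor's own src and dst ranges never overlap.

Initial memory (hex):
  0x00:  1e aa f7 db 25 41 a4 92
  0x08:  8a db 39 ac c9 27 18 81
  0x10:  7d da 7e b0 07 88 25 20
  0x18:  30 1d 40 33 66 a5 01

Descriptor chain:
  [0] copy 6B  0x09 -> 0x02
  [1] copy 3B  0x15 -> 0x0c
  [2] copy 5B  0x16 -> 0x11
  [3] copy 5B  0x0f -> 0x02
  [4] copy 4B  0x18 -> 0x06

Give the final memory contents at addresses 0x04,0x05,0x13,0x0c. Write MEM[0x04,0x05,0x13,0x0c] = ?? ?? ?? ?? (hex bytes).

  after D0: wrote 6B at 0x02 = db39acc92718
  after D1: wrote 3B at 0x0c = 882520
  after D2: wrote 5B at 0x11 = 2520301d40
  after D3: wrote 5B at 0x02 = 817d252030
  after D4: wrote 4B at 0x06 = 301d4033
query mem[0x04]=0x25, mem[0x05]=0x20, mem[0x13]=0x30, mem[0x0c]=0x88

MEM[0x04,0x05,0x13,0x0c] = 25 20 30 88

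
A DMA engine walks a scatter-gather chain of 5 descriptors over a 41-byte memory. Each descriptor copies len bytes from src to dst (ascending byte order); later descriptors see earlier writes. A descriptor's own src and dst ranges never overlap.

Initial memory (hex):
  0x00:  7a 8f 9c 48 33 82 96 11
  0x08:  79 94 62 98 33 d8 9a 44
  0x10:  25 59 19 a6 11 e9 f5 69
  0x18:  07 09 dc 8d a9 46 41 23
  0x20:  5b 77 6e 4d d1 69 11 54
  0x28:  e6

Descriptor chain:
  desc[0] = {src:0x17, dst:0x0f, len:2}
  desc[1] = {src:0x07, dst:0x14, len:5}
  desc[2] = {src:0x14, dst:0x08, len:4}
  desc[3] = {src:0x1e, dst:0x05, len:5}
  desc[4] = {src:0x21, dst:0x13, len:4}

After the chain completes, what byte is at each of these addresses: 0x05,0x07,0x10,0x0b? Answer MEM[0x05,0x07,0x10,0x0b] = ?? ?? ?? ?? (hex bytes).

  after D0: wrote 2B at 0x0f = 6907
  after D1: wrote 5B at 0x14 = 1179946298
  after D2: wrote 4B at 0x08 = 11799462
  after D3: wrote 5B at 0x05 = 41235b776e
  after D4: wrote 4B at 0x13 = 776e4dd1
query mem[0x05]=0x41, mem[0x07]=0x5b, mem[0x10]=0x07, mem[0x0b]=0x62

MEM[0x05,0x07,0x10,0x0b] = 41 5b 07 62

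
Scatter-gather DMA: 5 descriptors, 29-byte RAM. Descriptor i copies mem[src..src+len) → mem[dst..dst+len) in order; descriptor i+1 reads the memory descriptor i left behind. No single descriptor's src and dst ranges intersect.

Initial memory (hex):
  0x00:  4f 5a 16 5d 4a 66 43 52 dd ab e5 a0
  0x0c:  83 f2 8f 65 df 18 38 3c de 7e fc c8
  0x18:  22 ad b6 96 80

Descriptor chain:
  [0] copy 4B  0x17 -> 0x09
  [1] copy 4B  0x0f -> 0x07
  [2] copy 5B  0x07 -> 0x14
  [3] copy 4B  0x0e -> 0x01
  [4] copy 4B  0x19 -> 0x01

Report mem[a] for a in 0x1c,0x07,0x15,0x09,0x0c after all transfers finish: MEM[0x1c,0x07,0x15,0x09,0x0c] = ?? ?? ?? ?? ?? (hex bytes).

#0 dst[0x09+4] := {0xc8,0x22,0xad,0xb6}
#1 dst[0x07+4] := {0x65,0xdf,0x18,0x38}
#2 dst[0x14+5] := {0x65,0xdf,0x18,0x38,0xad}
#3 dst[0x01+4] := {0x8f,0x65,0xdf,0x18}
#4 dst[0x01+4] := {0xad,0xb6,0x96,0x80}
query mem[0x1c]=0x80, mem[0x07]=0x65, mem[0x15]=0xdf, mem[0x09]=0x18, mem[0x0c]=0xb6

MEM[0x1c,0x07,0x15,0x09,0x0c] = 80 65 df 18 b6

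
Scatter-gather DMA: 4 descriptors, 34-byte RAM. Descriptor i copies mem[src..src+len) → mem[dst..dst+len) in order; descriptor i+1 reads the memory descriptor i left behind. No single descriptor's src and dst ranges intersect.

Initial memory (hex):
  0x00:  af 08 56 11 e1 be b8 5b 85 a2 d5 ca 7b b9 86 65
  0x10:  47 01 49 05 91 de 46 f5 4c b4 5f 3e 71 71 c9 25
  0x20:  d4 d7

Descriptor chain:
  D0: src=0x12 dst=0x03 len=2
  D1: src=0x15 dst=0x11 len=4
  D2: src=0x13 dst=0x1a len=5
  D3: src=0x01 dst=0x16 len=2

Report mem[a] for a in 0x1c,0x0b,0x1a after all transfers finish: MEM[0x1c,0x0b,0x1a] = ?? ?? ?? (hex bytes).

#0 dst[0x03+2] := {0x49,0x05}
#1 dst[0x11+4] := {0xde,0x46,0xf5,0x4c}
#2 dst[0x1a+5] := {0xf5,0x4c,0xde,0x46,0xf5}
#3 dst[0x16+2] := {0x08,0x56}
query mem[0x1c]=0xde, mem[0x0b]=0xca, mem[0x1a]=0xf5

MEM[0x1c,0x0b,0x1a] = de ca f5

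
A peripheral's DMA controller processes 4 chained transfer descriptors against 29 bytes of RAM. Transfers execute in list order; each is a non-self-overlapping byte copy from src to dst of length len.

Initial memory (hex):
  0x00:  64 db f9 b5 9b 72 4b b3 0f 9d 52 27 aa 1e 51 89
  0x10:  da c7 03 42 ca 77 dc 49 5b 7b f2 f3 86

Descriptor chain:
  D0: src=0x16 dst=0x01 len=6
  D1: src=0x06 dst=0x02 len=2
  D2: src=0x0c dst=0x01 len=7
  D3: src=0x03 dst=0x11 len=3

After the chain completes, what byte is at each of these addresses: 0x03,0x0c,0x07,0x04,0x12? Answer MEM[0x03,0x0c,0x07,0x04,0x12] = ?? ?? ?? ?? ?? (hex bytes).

MEM[0x03,0x0c,0x07,0x04,0x12] = 51 aa 03 89 89

[0] 0x16->0x01 len=6 : dc 49 5b 7b f2 f3
[1] 0x06->0x02 len=2 : f3 b3
[2] 0x0c->0x01 len=7 : aa 1e 51 89 da c7 03
[3] 0x03->0x11 len=3 : 51 89 da
query mem[0x03]=0x51, mem[0x0c]=0xaa, mem[0x07]=0x03, mem[0x04]=0x89, mem[0x12]=0x89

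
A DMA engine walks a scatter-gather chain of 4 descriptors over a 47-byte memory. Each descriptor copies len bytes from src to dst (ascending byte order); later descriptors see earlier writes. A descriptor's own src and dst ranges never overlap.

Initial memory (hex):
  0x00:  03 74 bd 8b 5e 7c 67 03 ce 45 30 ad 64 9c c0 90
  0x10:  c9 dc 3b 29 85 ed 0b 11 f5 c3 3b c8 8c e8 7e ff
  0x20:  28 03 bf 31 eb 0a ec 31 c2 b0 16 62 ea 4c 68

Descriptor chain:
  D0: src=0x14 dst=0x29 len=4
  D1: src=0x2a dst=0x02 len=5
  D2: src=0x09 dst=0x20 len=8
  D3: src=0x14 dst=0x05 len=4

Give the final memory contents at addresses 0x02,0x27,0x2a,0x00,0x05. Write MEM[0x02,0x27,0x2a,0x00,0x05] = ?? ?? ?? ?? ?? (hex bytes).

MEM[0x02,0x27,0x2a,0x00,0x05] = ed c9 ed 03 85

[0] 0x14->0x29 len=4 : 85 ed 0b 11
[1] 0x2a->0x02 len=5 : ed 0b 11 4c 68
[2] 0x09->0x20 len=8 : 45 30 ad 64 9c c0 90 c9
[3] 0x14->0x05 len=4 : 85 ed 0b 11
query mem[0x02]=0xed, mem[0x27]=0xc9, mem[0x2a]=0xed, mem[0x00]=0x03, mem[0x05]=0x85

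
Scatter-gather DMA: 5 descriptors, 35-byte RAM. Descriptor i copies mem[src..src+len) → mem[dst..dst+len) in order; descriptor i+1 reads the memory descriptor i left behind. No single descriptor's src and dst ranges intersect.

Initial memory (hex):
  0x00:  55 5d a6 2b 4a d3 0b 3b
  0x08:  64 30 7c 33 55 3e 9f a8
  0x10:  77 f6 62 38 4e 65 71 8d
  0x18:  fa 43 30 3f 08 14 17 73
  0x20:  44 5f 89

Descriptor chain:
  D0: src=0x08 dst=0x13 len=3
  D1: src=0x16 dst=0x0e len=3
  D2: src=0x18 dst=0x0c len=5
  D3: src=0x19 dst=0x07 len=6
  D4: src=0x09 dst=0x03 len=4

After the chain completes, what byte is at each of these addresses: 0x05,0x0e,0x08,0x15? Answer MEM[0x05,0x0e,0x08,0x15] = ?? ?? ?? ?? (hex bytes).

  after D0: wrote 3B at 0x13 = 64307c
  after D1: wrote 3B at 0x0e = 718dfa
  after D2: wrote 5B at 0x0c = fa43303f08
  after D3: wrote 6B at 0x07 = 43303f081417
  after D4: wrote 4B at 0x03 = 3f081417
query mem[0x05]=0x14, mem[0x0e]=0x30, mem[0x08]=0x30, mem[0x15]=0x7c

MEM[0x05,0x0e,0x08,0x15] = 14 30 30 7c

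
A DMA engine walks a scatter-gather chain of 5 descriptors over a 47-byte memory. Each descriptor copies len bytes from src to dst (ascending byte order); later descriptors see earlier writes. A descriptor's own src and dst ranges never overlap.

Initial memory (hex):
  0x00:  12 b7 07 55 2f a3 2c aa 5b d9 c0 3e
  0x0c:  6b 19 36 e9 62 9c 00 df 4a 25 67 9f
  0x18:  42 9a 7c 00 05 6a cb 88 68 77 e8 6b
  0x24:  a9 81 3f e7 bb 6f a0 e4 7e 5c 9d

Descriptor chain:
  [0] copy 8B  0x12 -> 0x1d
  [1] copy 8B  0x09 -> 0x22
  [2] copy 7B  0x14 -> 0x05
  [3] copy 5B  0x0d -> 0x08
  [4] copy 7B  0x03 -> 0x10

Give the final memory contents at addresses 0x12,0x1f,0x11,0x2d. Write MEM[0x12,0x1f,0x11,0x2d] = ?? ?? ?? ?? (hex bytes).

  after D0: wrote 8B at 0x1d = 00df4a25679f429a
  after D1: wrote 8B at 0x22 = d9c03e6b1936e962
  after D2: wrote 7B at 0x05 = 4a25679f429a7c
  after D3: wrote 5B at 0x08 = 1936e9629c
  after D4: wrote 7B at 0x10 = 552f4a25671936
query mem[0x12]=0x4a, mem[0x1f]=0x4a, mem[0x11]=0x2f, mem[0x2d]=0x5c

MEM[0x12,0x1f,0x11,0x2d] = 4a 4a 2f 5c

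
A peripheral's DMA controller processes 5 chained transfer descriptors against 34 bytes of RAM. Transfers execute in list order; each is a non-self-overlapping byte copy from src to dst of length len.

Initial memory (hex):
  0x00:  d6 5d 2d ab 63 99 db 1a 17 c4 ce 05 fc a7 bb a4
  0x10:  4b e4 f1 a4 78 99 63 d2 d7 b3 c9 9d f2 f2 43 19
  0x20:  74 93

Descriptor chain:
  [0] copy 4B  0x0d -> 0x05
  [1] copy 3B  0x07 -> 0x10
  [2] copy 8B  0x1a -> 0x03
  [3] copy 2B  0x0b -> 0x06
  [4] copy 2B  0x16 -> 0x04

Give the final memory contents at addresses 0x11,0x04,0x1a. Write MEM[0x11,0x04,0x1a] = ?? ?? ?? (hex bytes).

D0: mem[0x05..0x08] <- [a7 bb a4 4b]
D1: mem[0x10..0x12] <- [a4 4b c4]
D2: mem[0x03..0x0a] <- [c9 9d f2 f2 43 19 74 93]
D3: mem[0x06..0x07] <- [05 fc]
D4: mem[0x04..0x05] <- [63 d2]
query mem[0x11]=0x4b, mem[0x04]=0x63, mem[0x1a]=0xc9

MEM[0x11,0x04,0x1a] = 4b 63 c9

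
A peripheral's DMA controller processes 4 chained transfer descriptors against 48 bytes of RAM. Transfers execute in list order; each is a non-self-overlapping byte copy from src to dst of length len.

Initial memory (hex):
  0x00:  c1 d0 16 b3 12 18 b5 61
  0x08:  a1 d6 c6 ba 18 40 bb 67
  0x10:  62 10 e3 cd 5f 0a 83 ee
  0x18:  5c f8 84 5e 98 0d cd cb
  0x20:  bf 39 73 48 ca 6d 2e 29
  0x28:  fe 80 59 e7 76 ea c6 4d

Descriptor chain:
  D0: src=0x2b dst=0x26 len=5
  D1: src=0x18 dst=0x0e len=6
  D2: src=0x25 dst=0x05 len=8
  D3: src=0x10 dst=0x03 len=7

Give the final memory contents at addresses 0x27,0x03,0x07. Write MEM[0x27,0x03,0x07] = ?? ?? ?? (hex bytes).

MEM[0x27,0x03,0x07] = 76 84 5f

D0: mem[0x26..0x2a] <- [e7 76 ea c6 4d]
D1: mem[0x0e..0x13] <- [5c f8 84 5e 98 0d]
D2: mem[0x05..0x0c] <- [6d e7 76 ea c6 4d e7 76]
D3: mem[0x03..0x09] <- [84 5e 98 0d 5f 0a 83]
query mem[0x27]=0x76, mem[0x03]=0x84, mem[0x07]=0x5f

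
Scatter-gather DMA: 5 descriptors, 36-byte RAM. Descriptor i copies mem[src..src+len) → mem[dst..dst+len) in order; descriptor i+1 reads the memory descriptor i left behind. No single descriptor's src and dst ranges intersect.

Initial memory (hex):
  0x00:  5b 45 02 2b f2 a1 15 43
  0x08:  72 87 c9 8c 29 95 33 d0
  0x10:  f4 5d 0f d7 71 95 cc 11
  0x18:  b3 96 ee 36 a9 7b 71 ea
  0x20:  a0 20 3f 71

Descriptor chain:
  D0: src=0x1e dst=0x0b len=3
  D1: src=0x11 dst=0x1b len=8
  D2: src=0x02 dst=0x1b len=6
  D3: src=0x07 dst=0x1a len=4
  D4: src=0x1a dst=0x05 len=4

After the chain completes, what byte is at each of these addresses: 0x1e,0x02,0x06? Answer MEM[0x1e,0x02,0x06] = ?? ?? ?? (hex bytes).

MEM[0x1e,0x02,0x06] = a1 02 72

  after D0: wrote 3B at 0x0b = 71eaa0
  after D1: wrote 8B at 0x1b = 5d0fd77195cc11b3
  after D2: wrote 6B at 0x1b = 022bf2a11543
  after D3: wrote 4B at 0x1a = 437287c9
  after D4: wrote 4B at 0x05 = 437287c9
query mem[0x1e]=0xa1, mem[0x02]=0x02, mem[0x06]=0x72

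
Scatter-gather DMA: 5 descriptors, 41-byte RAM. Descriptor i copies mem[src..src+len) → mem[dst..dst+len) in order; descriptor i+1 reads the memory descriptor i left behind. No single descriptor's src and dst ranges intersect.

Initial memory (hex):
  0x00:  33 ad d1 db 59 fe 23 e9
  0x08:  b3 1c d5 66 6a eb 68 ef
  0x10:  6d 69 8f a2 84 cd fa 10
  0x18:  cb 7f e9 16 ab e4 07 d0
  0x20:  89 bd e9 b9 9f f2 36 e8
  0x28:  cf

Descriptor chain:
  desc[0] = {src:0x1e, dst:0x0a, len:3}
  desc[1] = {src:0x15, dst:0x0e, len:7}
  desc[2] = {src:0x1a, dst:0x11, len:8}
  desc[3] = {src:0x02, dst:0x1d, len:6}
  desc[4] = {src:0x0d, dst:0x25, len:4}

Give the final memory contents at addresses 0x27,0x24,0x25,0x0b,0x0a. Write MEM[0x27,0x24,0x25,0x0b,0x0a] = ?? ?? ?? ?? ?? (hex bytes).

MEM[0x27,0x24,0x25,0x0b,0x0a] = fa 9f eb d0 07

  after D0: wrote 3B at 0x0a = 07d089
  after D1: wrote 7B at 0x0e = cdfa10cb7fe916
  after D2: wrote 8B at 0x11 = e916abe407d089bd
  after D3: wrote 6B at 0x1d = d1db59fe23e9
  after D4: wrote 4B at 0x25 = ebcdfa10
query mem[0x27]=0xfa, mem[0x24]=0x9f, mem[0x25]=0xeb, mem[0x0b]=0xd0, mem[0x0a]=0x07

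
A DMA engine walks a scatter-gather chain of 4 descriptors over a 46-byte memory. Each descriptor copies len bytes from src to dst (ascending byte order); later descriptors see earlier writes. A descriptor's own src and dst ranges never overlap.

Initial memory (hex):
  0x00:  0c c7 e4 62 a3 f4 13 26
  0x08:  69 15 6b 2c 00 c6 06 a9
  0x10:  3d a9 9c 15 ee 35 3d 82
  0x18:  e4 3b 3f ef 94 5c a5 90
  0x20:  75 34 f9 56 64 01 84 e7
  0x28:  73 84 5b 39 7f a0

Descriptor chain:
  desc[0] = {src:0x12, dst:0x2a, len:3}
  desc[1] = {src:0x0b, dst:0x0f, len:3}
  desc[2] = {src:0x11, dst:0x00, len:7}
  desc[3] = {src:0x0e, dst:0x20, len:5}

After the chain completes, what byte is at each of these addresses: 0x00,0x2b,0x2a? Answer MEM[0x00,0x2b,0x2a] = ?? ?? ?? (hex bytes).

[0] 0x12->0x2a len=3 : 9c 15 ee
[1] 0x0b->0x0f len=3 : 2c 00 c6
[2] 0x11->0x00 len=7 : c6 9c 15 ee 35 3d 82
[3] 0x0e->0x20 len=5 : 06 2c 00 c6 9c
query mem[0x00]=0xc6, mem[0x2b]=0x15, mem[0x2a]=0x9c

MEM[0x00,0x2b,0x2a] = c6 15 9c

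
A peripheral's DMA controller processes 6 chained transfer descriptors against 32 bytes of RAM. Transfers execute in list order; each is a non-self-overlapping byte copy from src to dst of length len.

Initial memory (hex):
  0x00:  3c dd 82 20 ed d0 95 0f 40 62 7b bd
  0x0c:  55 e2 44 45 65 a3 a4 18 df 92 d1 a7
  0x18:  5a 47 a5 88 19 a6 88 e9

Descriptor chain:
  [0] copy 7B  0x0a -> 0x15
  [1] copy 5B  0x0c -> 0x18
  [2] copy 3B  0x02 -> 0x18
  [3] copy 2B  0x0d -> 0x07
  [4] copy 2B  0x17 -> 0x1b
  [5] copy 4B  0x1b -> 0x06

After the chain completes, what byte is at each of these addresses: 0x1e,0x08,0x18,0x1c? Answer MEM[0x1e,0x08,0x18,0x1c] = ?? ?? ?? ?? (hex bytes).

MEM[0x1e,0x08,0x18,0x1c] = 88 a6 82 82

[0] 0x0a->0x15 len=7 : 7b bd 55 e2 44 45 65
[1] 0x0c->0x18 len=5 : 55 e2 44 45 65
[2] 0x02->0x18 len=3 : 82 20 ed
[3] 0x0d->0x07 len=2 : e2 44
[4] 0x17->0x1b len=2 : 55 82
[5] 0x1b->0x06 len=4 : 55 82 a6 88
query mem[0x1e]=0x88, mem[0x08]=0xa6, mem[0x18]=0x82, mem[0x1c]=0x82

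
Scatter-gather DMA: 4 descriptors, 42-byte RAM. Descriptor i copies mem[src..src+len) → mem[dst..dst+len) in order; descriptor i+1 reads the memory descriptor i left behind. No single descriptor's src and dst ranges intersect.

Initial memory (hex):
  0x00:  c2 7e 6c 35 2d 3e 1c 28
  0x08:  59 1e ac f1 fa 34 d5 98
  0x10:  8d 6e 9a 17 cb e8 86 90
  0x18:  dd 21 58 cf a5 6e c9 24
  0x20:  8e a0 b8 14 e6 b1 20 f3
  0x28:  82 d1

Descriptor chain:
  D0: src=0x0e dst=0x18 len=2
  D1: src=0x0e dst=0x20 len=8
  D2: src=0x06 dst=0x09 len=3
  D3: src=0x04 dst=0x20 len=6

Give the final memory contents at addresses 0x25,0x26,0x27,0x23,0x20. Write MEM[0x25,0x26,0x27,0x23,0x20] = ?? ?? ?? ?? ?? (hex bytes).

MEM[0x25,0x26,0x27,0x23,0x20] = 1c cb e8 28 2d

[0] 0x0e->0x18 len=2 : d5 98
[1] 0x0e->0x20 len=8 : d5 98 8d 6e 9a 17 cb e8
[2] 0x06->0x09 len=3 : 1c 28 59
[3] 0x04->0x20 len=6 : 2d 3e 1c 28 59 1c
query mem[0x25]=0x1c, mem[0x26]=0xcb, mem[0x27]=0xe8, mem[0x23]=0x28, mem[0x20]=0x2d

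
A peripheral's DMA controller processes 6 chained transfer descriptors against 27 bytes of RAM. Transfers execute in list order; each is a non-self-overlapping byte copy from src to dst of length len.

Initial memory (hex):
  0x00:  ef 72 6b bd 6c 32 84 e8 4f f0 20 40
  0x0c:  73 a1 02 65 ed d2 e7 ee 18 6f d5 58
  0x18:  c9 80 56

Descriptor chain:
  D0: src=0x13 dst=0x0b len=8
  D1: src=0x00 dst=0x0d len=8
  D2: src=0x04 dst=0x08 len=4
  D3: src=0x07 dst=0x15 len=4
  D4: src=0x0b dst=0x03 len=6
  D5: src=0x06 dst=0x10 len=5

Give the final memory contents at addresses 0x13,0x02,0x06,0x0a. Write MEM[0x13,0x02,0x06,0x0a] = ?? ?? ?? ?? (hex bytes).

[0] 0x13->0x0b len=8 : ee 18 6f d5 58 c9 80 56
[1] 0x00->0x0d len=8 : ef 72 6b bd 6c 32 84 e8
[2] 0x04->0x08 len=4 : 6c 32 84 e8
[3] 0x07->0x15 len=4 : e8 6c 32 84
[4] 0x0b->0x03 len=6 : e8 18 ef 72 6b bd
[5] 0x06->0x10 len=5 : 72 6b bd 32 84
query mem[0x13]=0x32, mem[0x02]=0x6b, mem[0x06]=0x72, mem[0x0a]=0x84

MEM[0x13,0x02,0x06,0x0a] = 32 6b 72 84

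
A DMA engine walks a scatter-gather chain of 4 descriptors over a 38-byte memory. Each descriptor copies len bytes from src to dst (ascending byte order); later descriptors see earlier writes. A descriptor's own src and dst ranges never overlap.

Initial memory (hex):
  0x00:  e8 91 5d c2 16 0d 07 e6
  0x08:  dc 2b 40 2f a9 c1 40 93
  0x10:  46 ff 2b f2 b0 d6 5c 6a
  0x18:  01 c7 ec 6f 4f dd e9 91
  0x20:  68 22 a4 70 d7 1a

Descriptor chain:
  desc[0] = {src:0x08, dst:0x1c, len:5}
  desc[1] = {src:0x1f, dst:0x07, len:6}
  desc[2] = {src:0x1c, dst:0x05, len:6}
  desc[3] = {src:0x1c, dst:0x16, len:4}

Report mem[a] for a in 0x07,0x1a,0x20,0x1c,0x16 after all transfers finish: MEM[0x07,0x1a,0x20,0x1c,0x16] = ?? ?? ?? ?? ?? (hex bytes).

MEM[0x07,0x1a,0x20,0x1c,0x16] = 40 ec a9 dc dc

D0: mem[0x1c..0x20] <- [dc 2b 40 2f a9]
D1: mem[0x07..0x0c] <- [2f a9 22 a4 70 d7]
D2: mem[0x05..0x0a] <- [dc 2b 40 2f a9 22]
D3: mem[0x16..0x19] <- [dc 2b 40 2f]
query mem[0x07]=0x40, mem[0x1a]=0xec, mem[0x20]=0xa9, mem[0x1c]=0xdc, mem[0x16]=0xdc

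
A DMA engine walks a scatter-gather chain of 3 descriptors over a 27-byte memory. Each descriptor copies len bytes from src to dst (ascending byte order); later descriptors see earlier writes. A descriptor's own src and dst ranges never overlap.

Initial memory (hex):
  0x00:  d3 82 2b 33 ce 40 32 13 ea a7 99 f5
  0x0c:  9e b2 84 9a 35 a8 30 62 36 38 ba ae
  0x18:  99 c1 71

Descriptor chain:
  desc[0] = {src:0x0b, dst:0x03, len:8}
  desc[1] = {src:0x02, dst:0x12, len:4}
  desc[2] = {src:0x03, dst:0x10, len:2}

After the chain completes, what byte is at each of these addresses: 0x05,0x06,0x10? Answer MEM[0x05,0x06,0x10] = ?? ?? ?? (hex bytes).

MEM[0x05,0x06,0x10] = b2 84 f5

D0: mem[0x03..0x0a] <- [f5 9e b2 84 9a 35 a8 30]
D1: mem[0x12..0x15] <- [2b f5 9e b2]
D2: mem[0x10..0x11] <- [f5 9e]
query mem[0x05]=0xb2, mem[0x06]=0x84, mem[0x10]=0xf5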